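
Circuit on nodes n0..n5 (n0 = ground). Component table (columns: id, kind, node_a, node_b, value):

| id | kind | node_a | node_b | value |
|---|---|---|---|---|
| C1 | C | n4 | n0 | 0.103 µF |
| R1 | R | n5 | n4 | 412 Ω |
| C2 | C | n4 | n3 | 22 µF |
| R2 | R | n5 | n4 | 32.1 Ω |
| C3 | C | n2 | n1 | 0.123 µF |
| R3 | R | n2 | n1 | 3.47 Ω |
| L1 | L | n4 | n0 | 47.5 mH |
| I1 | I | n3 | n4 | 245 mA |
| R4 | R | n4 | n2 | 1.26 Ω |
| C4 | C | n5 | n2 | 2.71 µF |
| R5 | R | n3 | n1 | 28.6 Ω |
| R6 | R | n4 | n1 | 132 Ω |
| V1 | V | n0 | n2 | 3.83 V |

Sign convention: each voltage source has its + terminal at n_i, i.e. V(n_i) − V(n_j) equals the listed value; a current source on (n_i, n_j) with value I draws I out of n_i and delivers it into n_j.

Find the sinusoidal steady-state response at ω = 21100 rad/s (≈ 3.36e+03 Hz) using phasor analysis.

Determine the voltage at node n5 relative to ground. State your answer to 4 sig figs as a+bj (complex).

-3.836-0.003890j V

MNA unknowns: 5 node voltages V₁..V_5 plus 1 source current (V1)
C1: Y=0.000+0.002173j on G[4,0]
R1: Y=0.002427+0.000j on G[5,4]
C2: Y=0.000+0.4642j on G[4,3]
R2: Y=0.03115+0.000j on G[5,4]
C3: Y=0.000+0.002595j on G[2,1]
R3: Y=0.2882+0.000j on G[2,1]
L1: Y=0.000-0.0009978j on G[4,0]
I1: z[3]−=0.245, z[4]+=0.245
R4: Y=0.7937+0.000j on G[4,2]
C4: Y=0.000+0.05718j on G[5,2]
R5: Y=0.03497+0.000j on G[3,1]
R6: Y=0.007576+0.000j on G[4,1]
V1: row V0−V2=3.83, i_V1 at 0,2
solve → V1=-3.833+0.05385j, V2=-3.830+0.000j, V3=-3.864+0.5120j, V4=-3.829-0.01347j, V5=-3.836-0.003890j
aux → i_V1=1.583e-05-0.004501j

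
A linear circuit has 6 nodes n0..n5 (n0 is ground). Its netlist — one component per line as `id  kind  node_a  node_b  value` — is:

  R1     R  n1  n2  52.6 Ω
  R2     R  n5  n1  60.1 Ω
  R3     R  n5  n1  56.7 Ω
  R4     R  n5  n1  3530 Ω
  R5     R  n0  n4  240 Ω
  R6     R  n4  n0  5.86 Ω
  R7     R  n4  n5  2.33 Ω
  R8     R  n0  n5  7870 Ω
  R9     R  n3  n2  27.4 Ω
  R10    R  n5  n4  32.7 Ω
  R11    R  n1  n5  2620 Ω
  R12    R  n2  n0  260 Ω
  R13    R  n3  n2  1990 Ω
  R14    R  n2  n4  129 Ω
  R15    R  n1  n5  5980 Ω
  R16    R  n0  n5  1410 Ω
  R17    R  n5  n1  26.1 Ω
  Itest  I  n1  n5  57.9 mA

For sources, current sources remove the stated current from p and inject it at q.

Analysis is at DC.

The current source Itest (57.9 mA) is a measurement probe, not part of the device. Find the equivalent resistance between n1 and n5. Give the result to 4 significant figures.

Apply KCL at each of the 5 non-ground nodes and solve the resulting linear system.
Node n1: branches {R1, R2, R3, R4, R11, R15, R17, Itest} → V_1 = -0.6990
Node n2: branches {R1, R9, R12, R13, R14} → V_2 = -0.4318
Node n3: branches {R9, R13} → V_3 = -0.4318
Node n4: branches {R5, R6, R7, R10, R14} → V_4 = 0.009401
Node n5: branches {R2, R3, R4, R7, R8, R10, R11, R15, R16, R17, Itest} → V_5 = 0.02041

R_eq = 12.42 Ω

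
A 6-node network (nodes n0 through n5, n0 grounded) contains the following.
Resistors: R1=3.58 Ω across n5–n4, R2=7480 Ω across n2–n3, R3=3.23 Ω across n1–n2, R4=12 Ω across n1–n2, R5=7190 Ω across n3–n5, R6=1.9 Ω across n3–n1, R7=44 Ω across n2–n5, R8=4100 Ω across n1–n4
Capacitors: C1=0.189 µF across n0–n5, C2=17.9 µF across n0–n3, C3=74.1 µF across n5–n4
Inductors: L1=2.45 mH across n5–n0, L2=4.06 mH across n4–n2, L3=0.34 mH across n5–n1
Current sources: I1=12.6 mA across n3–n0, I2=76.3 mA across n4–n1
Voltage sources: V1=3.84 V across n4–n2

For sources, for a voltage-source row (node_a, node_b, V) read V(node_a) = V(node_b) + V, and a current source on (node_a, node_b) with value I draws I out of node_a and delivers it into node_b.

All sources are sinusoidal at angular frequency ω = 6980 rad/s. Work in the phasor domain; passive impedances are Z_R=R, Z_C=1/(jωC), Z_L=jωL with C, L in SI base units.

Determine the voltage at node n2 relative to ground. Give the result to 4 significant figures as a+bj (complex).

-3.297+1.997j V

Element admittances at ω=6980 rad/s:
  Y(R1) = 0.2793+0.000j S between n5,n4
  Y(R2) = 0.0001337+0.000j S between n2,n3
  Y(R3) = 0.3096+0.000j S between n1,n2
  Y(R4) = 0.08333+0.000j S between n1,n2
  Y(C1) = 0.000+0.001319j S between n0,n5
  Y(C2) = 0.000+0.1249j S between n0,n3
  Y(R5) = 0.0001391+0.000j S between n3,n5
  Y(L1) = 0.000-0.05848j S between n5,n0
  Y(C3) = 0.000+0.5172j S between n5,n4
  Y(R6) = 0.5263+0.000j S between n3,n1
  I1: injects 0.0126 A into n0 (from n3)
  Y(L2) = 0.000-0.03529j S between n4,n2
  I2: injects 0.0763 A into n1 (from n4)
  Y(R7) = 0.02273+0.000j S between n2,n5
  Y(R8) = 0.0002439+0.000j S between n1,n4
  Y(L3) = 0.000-0.4214j S between n5,n1
  V1: constraint V(n4)−V(n2) = 3.84
Assemble and solve the 6×6 MNA system:
  V(n1)=-0.5122+1.753j  V(n2)=-3.297+1.997j  V(n3)=-0.1143+1.780j  V(n4)=0.5425+1.997j  V(n5)=-0.2500+3.671j
  i(V1)=-1.164+0.1933j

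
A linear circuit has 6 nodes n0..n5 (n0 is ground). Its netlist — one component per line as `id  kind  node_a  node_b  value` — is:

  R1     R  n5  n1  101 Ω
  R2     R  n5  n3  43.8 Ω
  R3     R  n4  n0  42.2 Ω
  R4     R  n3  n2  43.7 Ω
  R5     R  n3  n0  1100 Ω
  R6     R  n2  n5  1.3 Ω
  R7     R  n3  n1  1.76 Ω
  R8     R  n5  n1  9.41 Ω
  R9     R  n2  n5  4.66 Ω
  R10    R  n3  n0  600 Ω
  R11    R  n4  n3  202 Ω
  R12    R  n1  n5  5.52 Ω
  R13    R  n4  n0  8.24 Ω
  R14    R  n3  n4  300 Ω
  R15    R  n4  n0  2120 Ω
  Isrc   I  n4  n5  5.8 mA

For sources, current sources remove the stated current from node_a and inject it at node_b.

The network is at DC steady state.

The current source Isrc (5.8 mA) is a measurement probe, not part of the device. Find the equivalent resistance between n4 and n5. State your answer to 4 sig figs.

Apply KCL at each of the 5 non-ground nodes and solve the resulting linear system.
Node n1: branches {R1, R7, R8, R12} → V_1 = 0.5353
Node n2: branches {R4, R6, R9} → V_2 = 0.5506
Node n3: branches {R2, R4, R5, R7, R10, R11, R14} → V_3 = 0.5270
Node n4: branches {R3, R11, R13, R14, R15, Isrc} → V_4 = -0.009327
Node n5: branches {R1, R2, R6, R8, R9, R12, Isrc} → V_5 = 0.5511

R_eq = 96.63 Ω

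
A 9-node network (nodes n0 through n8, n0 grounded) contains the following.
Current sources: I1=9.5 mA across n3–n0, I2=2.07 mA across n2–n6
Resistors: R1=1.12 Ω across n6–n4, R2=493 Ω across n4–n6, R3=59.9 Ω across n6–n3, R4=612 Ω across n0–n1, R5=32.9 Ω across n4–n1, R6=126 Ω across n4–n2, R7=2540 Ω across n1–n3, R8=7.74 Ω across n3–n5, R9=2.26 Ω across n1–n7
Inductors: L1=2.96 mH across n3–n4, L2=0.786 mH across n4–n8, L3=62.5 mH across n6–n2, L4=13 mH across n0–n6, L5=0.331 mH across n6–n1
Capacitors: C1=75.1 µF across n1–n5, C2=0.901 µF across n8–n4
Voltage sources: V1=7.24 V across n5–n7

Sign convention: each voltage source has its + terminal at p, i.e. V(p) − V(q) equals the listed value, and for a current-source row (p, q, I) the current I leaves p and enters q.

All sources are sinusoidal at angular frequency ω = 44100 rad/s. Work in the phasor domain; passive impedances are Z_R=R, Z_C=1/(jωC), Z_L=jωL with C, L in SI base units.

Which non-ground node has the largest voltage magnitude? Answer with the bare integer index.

7

Element admittances at ω=44100 rad/s:
  I1: injects 0.0095 A into n0 (from n3)
  Y(R1) = 0.8929+0.000j S between n6,n4
  I2: injects 0.00207 A into n6 (from n2)
  Y(R2) = 0.002028+0.000j S between n4,n6
  Y(R3) = 0.01669+0.000j S between n6,n3
  Y(R4) = 0.001634+0.000j S between n0,n1
  Y(R5) = 0.03040+0.000j S between n4,n1
  Y(L1) = 0.000-0.007661j S between n3,n4
  Y(C1) = 0.000+3.312j S between n1,n5
  Y(R6) = 0.007937+0.000j S between n4,n2
  Y(L2) = 0.000-0.02885j S between n4,n8
  Y(R7) = 0.0003937+0.000j S between n1,n3
  Y(R8) = 0.1292+0.000j S between n3,n5
  Y(L3) = 0.000-0.0003628j S between n6,n2
  Y(R9) = 0.4425+0.000j S between n1,n7
  Y(L4) = 0.000-0.001744j S between n0,n6
  Y(L5) = 0.000-0.06851j S between n6,n1
  Y(C2) = 0.000+0.03973j S between n8,n4
  V1: constraint V(n5)−V(n7) = 7.24
Assemble and solve the 9×9 MNA system:
  V(n1)=-2.765-2.746j  V(n2)=-2.848-2.864j  V(n3)=-2.654-3.600j  V(n4)=-2.587-2.852j  V(n5)=-2.635-3.695j  V(n6)=-2.573-2.856j  V(n7)=-9.875-3.695j  V(n8)=-2.587-2.852j
  i(V1)=-3.146-0.4200j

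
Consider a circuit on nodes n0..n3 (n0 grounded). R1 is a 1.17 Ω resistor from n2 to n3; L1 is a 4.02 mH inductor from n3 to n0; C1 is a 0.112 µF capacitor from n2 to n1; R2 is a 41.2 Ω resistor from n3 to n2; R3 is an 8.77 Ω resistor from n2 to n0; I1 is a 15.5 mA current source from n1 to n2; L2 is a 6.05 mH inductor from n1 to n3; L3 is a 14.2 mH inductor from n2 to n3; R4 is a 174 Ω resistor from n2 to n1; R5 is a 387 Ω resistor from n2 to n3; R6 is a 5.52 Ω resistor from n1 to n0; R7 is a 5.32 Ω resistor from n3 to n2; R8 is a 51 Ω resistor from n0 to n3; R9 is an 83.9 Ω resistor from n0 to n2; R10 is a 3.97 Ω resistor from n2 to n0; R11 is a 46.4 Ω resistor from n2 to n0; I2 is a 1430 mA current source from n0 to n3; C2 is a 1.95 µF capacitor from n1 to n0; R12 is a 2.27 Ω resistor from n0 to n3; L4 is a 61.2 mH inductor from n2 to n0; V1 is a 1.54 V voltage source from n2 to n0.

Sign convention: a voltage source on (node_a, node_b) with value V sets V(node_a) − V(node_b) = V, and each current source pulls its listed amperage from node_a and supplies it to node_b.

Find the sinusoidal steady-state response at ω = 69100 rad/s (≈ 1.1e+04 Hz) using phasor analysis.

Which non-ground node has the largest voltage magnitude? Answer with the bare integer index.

Element admittances at ω=69100 rad/s:
  Y(R1) = 0.8547+0.000j S between n2,n3
  Y(L1) = 0.000-0.003600j S between n3,n0
  Y(C1) = 0.000+0.007739j S between n2,n1
  Y(R2) = 0.02427+0.000j S between n3,n2
  Y(R3) = 0.1140+0.000j S between n2,n0
  I1: injects 0.0155 A into n2 (from n1)
  Y(L2) = 0.000-0.002392j S between n1,n3
  Y(L3) = 0.000-0.001019j S between n2,n3
  Y(R4) = 0.005747+0.000j S between n2,n1
  Y(R5) = 0.002584+0.000j S between n2,n3
  Y(R6) = 0.1812+0.000j S between n1,n0
  Y(R7) = 0.1880+0.000j S between n3,n2
  Y(R8) = 0.01961+0.000j S between n0,n3
  Y(R9) = 0.01192+0.000j S between n0,n2
  Y(R10) = 0.2519+0.000j S between n2,n0
  Y(R11) = 0.02155+0.000j S between n2,n0
  I2: injects 1.43 A into n3 (from n0)
  Y(C2) = 0.000+0.1347j S between n1,n0
  Y(R12) = 0.4405+0.000j S between n0,n3
  Y(L4) = 0.000-0.0002365j S between n2,n0
  V1: constraint V(n2)−V(n0) = 1.54
Assemble and solve the 4×4 MNA system:
  V(n1)=-0.004465+0.04137j  V(n2)=1.540+0.000j  V(n3)=2.012+0.008201j
  i(V1)=-0.1043-0.003060j

3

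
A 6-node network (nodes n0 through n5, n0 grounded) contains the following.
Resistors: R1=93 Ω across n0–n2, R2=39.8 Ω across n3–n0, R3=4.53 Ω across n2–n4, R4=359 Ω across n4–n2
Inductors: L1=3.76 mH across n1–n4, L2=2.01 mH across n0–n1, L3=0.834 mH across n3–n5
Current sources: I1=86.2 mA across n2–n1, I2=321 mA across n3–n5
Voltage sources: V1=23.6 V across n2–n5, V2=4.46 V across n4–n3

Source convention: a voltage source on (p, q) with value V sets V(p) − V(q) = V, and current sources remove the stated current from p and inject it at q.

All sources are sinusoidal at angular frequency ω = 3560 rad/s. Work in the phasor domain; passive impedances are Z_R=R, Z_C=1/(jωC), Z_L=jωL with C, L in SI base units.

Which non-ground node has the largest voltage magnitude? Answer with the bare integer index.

MNA unknowns: 5 node voltages V₁..V_5 plus 2 source currents (V1, V2)
R1: Y=0.01075+0.000j on G[0,2]
R2: Y=0.02513+0.000j on G[3,0]
L1: Y=0.000-0.07471j on G[1,4]
R3: Y=0.2208+0.000j on G[2,4]
R4: Y=0.002786+0.000j on G[4,2]
L2: Y=0.000-0.1398j on G[0,1]
I1: z[2]−=0.0862, z[1]+=0.0862
I2: z[3]−=0.321, z[5]+=0.321
L3: Y=0.000-0.3368j on G[3,5]
V1: row V2−V5=23.6, i_V1 at 2,5
V2: row V4−V3=4.46, i_V2 at 4,3
solve → V1=-0.7175+0.3111j, V2=11.19-8.715j, V3=-6.520-0.2608j, V4=-2.060-0.2608j, V5=-12.41-8.715j
aux → i_V1=-3.169+1.984j, i_V2=3.005-1.990j

5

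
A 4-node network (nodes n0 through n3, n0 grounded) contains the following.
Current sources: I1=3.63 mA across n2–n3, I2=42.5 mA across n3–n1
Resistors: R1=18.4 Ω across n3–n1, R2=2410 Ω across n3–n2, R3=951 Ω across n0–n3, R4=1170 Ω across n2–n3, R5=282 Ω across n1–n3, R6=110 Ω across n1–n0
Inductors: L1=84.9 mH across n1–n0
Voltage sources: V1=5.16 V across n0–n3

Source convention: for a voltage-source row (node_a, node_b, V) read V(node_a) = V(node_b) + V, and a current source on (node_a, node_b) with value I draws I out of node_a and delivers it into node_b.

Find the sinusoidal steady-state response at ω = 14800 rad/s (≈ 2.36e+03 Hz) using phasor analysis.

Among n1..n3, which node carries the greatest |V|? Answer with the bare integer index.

2

Element admittances at ω=14800 rad/s:
  I1: injects 0.00363 A into n3 (from n2)
  Y(R1) = 0.05435+0.000j S between n3,n1
  I2: injects 0.0425 A into n1 (from n3)
  Y(R2) = 0.0004149+0.000j S between n3,n2
  Y(R3) = 0.001052+0.000j S between n0,n3
  Y(R4) = 0.0008547+0.000j S between n2,n3
  Y(L1) = 0.000-0.0007958j S between n1,n0
  Y(R5) = 0.003546+0.000j S between n1,n3
  Y(R6) = 0.009091+0.000j S between n1,n0
  V1: constraint V(n0)−V(n3) = 5.16
Assemble and solve the 4×4 MNA system:
  V(n1)=-3.825-0.04544j  V(n2)=-8.019+0.000j  V(n3)=-5.160+0.000j
  i(V1)=-0.04023+0.002631j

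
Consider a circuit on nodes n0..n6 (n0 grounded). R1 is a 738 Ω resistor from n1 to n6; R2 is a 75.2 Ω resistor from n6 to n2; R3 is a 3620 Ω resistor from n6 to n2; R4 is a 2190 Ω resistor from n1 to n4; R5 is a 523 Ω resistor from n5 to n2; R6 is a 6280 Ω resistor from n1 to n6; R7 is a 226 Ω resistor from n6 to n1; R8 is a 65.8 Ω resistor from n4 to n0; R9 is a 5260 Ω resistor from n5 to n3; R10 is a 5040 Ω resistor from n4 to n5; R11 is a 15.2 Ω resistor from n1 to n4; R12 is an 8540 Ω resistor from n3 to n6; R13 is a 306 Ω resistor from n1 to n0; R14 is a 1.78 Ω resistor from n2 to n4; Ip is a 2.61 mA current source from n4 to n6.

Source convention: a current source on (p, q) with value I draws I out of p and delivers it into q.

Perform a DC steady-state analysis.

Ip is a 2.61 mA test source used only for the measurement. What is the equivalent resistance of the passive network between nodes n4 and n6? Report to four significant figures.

R_eq = 53.22 Ω

Apply KCL at each of the 6 non-ground nodes and solve the resulting linear system.
Node n1: branches {R1, R4, R6, R7, R11, R13} → V_1 = 0.009068
Node n2: branches {R2, R3, R5, R14} → V_2 = 0.001341
Node n3: branches {R9, R12} → V_3 = 0.05563
Node n4: branches {R4, R8, R10, R11, R14, Ip} → V_4 = -0.001950
Node n5: branches {R5, R9, R10} → V_5 = 0.005544
Node n6: branches {R1, R2, R3, R6, R7, R12, Ip} → V_6 = 0.1370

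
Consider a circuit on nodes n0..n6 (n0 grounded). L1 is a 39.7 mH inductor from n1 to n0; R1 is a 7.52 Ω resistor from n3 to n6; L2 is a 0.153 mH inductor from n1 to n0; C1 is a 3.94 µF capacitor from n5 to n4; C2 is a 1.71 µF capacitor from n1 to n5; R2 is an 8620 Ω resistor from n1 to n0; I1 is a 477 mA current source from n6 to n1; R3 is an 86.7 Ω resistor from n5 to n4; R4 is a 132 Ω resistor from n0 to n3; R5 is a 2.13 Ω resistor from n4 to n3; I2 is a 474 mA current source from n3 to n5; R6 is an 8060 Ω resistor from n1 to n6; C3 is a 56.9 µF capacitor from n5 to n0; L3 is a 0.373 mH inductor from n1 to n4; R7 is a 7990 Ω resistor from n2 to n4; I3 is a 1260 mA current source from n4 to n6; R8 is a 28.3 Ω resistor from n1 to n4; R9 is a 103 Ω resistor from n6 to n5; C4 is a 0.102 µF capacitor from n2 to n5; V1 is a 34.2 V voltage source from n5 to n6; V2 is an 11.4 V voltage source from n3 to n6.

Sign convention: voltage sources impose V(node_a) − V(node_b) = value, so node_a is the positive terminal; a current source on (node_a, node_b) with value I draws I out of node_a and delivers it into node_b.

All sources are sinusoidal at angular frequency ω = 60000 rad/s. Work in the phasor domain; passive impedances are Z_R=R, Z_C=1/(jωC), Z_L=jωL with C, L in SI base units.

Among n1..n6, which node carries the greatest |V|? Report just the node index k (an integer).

6

MNA unknowns: 6 node voltages V₁..V_6 plus 2 source currents (V1, V2)
L1: Y=0.000-0.0004198j on G[1,0]
R1: Y=0.1330+0.000j on G[3,6]
L2: Y=0.000-0.1089j on G[1,0]
C1: Y=0.000+0.2364j on G[5,4]
C2: Y=0.000+0.1026j on G[1,5]
R2: Y=0.0001160+0.000j on G[1,0]
I1: z[6]−=0.477, z[1]+=0.477
R3: Y=0.01153+0.000j on G[5,4]
R4: Y=0.007576+0.000j on G[0,3]
R5: Y=0.4695+0.000j on G[4,3]
I2: z[3]−=0.474, z[5]+=0.474
R6: Y=0.0001241+0.000j on G[1,6]
C3: Y=0.000+3.414j on G[5,0]
L3: Y=0.000-0.04468j on G[1,4]
R7: Y=0.0001252+0.000j on G[2,4]
I3: z[4]−=1.26, z[6]+=1.26
R8: Y=0.03534+0.000j on G[1,4]
R9: Y=0.009709+0.000j on G[6,5]
C4: Y=0.000+0.006120j on G[2,5]
V1: row V5−V6=34.2, i_V1 at 5,6
V2: row V3−V6=11.4, i_V2 at 3,6
solve → V1=-14.18+12.93j, V2=-0.2734+0.7658j, V3=-23.26+0.3620j, V4=-20.02+9.671j, V5=-0.4555+0.3620j, V6=-34.66+0.3620j
aux → i_V1=-2.340-4.369j, i_V2=-0.2934+4.368j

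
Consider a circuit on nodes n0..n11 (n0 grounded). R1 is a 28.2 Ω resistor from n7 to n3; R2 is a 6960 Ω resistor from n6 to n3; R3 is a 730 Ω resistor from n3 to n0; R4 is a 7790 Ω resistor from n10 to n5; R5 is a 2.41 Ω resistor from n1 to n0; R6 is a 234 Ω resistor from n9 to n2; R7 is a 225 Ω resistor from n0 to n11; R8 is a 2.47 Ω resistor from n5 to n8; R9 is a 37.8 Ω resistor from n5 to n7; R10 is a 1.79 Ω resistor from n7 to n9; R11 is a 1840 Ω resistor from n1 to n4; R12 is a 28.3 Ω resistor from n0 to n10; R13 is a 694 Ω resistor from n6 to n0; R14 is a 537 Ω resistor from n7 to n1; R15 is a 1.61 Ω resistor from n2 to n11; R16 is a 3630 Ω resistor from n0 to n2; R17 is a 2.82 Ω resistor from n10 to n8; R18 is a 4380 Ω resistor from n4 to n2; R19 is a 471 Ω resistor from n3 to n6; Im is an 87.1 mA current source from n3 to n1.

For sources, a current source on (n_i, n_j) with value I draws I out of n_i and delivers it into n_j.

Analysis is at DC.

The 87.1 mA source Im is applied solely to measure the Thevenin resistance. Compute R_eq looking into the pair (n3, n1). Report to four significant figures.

R_eq = 72.17 Ω

Element admittances at DC:
  Y(R1) = 0.03546 S between n7,n3
  Y(R2) = 0.0001437 S between n6,n3
  Y(R3) = 0.001370 S between n3,n0
  Y(R4) = 0.0001284 S between n10,n5
  Y(R5) = 0.4149 S between n1,n0
  Y(R6) = 0.004274 S between n9,n2
  Y(R7) = 0.004444 S between n0,n11
  Y(R8) = 0.4049 S between n5,n8
  Y(R9) = 0.02646 S between n5,n7
  Y(R10) = 0.5587 S between n7,n9
  Y(R11) = 0.0005435 S between n1,n4
  Y(R12) = 0.03534 S between n0,n10
  Y(R13) = 0.001441 S between n6,n0
  Y(R14) = 0.001862 S between n7,n1
  Y(R15) = 0.6211 S between n2,n11
  Y(R16) = 0.0002755 S between n0,n2
  Y(R17) = 0.3546 S between n10,n8
  Y(R18) = 0.0002283 S between n4,n2
  Y(R19) = 0.002123 S between n3,n6
  Im: injects 0.0871 A into n1 (from n3)
Assemble and solve the 11×11 MNA system:
  V(n1)=0.1902  V(n2)=-1.875  V(n3)=-6.096  V(n4)=-0.4208  V(n5)=-1.894  V(n6)=-3.727  V(n7)=-4.026  V(n8)=-1.755  V(n9)=-4.010  V(n10)=-1.596  V(n11)=-1.862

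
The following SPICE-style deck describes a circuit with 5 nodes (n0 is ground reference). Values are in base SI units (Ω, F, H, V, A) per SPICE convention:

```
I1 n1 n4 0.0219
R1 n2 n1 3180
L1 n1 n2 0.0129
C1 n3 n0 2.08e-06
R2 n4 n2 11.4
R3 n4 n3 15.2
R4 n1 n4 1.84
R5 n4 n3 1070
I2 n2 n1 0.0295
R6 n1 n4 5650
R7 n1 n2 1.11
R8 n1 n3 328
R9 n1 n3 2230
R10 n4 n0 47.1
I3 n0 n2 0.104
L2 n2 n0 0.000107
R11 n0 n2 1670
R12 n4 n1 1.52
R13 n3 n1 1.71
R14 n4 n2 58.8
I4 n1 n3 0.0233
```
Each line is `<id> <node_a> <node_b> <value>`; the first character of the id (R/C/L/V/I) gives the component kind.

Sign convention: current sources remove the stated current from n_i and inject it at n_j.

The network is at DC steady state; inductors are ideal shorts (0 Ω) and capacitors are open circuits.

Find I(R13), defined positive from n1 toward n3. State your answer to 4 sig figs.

Apply KCL at each of the 4 non-ground nodes and solve the resulting linear system.
Node n1: branches {I1, R1, L1, R4, I2, R6, R7, R8, R9, R12, R13, I4} → V_1 = 0.000
Node n2: branches {R1, L1, R2, I2, R7, I3, L2, R11, R14} → V_2 = 0.000
Node n3: branches {C1, R3, R5, R8, R9, R13, I4} → V_3 = 0.03735
Node n4: branches {I1, R2, R3, R4, R5, R6, R10, R12, R14} → V_4 = 0.01750
Source currents: i(L1)=0.02730, i(L2)=0.1036

-0.02184 A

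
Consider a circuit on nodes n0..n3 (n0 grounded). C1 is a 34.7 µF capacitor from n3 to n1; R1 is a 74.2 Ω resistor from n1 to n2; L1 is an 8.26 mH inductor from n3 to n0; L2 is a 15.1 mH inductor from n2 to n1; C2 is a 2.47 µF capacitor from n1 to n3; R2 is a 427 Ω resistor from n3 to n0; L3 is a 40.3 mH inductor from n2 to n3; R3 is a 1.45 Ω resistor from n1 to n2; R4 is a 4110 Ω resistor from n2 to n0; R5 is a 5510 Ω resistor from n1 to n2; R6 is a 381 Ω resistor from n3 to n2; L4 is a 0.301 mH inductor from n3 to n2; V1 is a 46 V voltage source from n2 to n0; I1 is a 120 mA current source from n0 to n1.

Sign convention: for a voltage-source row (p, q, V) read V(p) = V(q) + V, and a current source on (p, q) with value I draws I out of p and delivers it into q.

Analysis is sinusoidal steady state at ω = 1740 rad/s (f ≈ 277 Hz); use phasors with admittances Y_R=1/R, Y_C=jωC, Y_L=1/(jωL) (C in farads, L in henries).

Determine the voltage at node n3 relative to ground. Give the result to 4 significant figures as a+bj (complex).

44.33-0.04622j V

Apply KCL at each of the 3 non-ground nodes and solve the resulting linear system.
Node n1: branches {C1, R1, L2, C2, R3, R5, I1} → V_1 = 46.17-0.1595j
Node n2: branches {R1, L2, L3, R3, R4, R5, R6, L4, V1} → V_2 = 46.00+0.000j
Node n3: branches {C1, L1, C2, R2, L3, R6, L4} → V_3 = 44.33-0.04622j
Source currents: i(V1)=0.008196+3.085j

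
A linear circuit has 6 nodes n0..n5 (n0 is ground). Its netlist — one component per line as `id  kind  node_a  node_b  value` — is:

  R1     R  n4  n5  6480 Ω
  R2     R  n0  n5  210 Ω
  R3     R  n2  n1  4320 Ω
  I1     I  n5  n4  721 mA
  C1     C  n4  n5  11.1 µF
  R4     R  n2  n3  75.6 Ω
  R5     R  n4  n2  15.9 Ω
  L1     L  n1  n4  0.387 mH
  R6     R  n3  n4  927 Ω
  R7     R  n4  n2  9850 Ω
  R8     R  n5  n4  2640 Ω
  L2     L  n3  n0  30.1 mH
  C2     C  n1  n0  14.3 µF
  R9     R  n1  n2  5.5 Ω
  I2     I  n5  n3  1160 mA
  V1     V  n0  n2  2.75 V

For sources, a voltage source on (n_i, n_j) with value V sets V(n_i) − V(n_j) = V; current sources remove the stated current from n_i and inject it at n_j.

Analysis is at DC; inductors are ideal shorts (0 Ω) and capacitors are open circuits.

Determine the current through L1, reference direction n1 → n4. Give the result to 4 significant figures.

Element admittances at DC:
  Y(R1) = 0.0001543 S between n4,n5
  Y(R2) = 0.004762 S between n0,n5
  Y(R3) = 0.0002315 S between n2,n1
  I1: injects 0.721 A into n4 (from n5)
  Y(C1) = 0.000 S between n4,n5
  Y(R4) = 0.01323 S between n2,n3
  Y(R5) = 0.06289 S between n4,n2
  L1: short n1↔n4 (DC inductor)
  Y(R6) = 0.001079 S between n3,n4
  Y(R7) = 0.0001015 S between n4,n2
  Y(R8) = 0.0003788 S between n5,n4
  L2: short n3↔n0 (DC inductor)
  Y(C2) = 0.000 S between n1,n0
  Y(R9) = 0.1818 S between n1,n2
  I2: injects 1.16 A into n3 (from n5)
  V1: constraint V(n0)−V(n2) = 2.75
Assemble and solve the 8×8 MNA system:
  V(n1)=-0.5769  V(n2)=-2.750  V(n3)=0.000  V(n4)=-0.5769  V(n5)=-355.3
  i(L1)=-0.3956  i(L2)=1.123  i(V1)=-0.5689

-0.3956 A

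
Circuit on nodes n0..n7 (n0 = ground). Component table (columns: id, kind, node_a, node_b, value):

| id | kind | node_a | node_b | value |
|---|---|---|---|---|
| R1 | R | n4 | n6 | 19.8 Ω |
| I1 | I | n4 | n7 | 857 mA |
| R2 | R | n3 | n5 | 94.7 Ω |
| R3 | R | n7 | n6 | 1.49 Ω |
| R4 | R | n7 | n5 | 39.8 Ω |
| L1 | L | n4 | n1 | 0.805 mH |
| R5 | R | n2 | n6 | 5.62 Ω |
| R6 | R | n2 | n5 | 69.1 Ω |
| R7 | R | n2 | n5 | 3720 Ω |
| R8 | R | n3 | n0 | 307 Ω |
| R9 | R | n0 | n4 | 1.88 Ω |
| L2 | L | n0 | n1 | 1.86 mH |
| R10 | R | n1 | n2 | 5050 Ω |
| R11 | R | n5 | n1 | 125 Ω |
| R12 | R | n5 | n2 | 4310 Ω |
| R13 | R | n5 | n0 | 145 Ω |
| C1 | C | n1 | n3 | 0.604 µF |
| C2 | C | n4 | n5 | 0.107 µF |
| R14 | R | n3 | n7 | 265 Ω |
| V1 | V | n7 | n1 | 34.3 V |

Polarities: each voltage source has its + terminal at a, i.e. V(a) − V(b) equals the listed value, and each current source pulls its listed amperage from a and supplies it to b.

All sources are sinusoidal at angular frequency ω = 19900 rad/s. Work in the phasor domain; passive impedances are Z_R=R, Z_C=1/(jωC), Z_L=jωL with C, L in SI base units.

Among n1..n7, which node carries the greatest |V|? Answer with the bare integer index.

Element admittances at ω=19900 rad/s:
  Y(R1) = 0.05051+0.000j S between n4,n6
  I1: injects 0.857 A into n7 (from n4)
  Y(R2) = 0.01056+0.000j S between n3,n5
  Y(R3) = 0.6711+0.000j S between n7,n6
  Y(R4) = 0.02513+0.000j S between n7,n5
  Y(L1) = 0.000-0.06242j S between n4,n1
  Y(R5) = 0.1779+0.000j S between n2,n6
  Y(R6) = 0.01447+0.000j S between n2,n5
  Y(R7) = 0.0002688+0.000j S between n2,n5
  Y(R8) = 0.003257+0.000j S between n3,n0
  Y(R9) = 0.5319+0.000j S between n0,n4
  Y(L2) = 0.000-0.02702j S between n0,n1
  Y(R10) = 0.0001980+0.000j S between n1,n2
  Y(R11) = 0.008000+0.000j S between n5,n1
  Y(R12) = 0.0002320+0.000j S between n5,n2
  Y(R13) = 0.006897+0.000j S between n5,n0
  Y(C1) = 0.000+0.01202j S between n1,n3
  Y(C2) = 0.000+0.002129j S between n4,n5
  Y(R14) = 0.003774+0.000j S between n3,n7
  V1: constraint V(n7)−V(n1) = 34.3
Assemble and solve the 8×8 MNA system:
  V(n1)=-4.897-7.716j  V(n2)=26.43-7.350j  V(n3)=10.46-17.54j  V(n4)=0.09312-0.02472j  V(n5)=18.10-8.989j  V(n6)=27.17-7.212j  V(n7)=29.40-7.716j
  i(V1)=-0.9969+0.2693j

7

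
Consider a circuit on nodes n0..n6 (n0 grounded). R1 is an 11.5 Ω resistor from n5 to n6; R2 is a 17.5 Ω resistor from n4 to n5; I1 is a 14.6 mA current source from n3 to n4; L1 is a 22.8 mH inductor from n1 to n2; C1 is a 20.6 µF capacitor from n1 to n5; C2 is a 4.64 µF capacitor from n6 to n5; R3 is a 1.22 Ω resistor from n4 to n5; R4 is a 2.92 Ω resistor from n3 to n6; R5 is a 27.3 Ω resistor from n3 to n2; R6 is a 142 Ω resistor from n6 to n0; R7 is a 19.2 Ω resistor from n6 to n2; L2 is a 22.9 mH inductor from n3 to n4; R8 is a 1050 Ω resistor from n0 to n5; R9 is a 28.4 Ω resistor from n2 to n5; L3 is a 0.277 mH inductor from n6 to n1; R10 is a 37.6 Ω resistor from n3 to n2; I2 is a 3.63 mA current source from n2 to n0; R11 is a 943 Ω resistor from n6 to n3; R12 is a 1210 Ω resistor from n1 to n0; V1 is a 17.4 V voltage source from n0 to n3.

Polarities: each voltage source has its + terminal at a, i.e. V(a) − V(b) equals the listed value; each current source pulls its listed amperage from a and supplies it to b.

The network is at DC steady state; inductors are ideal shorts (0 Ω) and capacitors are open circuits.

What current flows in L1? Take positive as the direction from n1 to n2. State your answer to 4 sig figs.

MNA unknowns: 6 node voltages V₁..V_6 plus 4 source currents (L1, L2, L3, V1)
R1: Y=0.08696 on G[5,6]
R2: Y=0.05714 on G[4,5]
I1: z[3]−=0.0146, z[4]+=0.0146
L1: row V1−V2=0, i_L1 at 1,2
C1: Y=0.000 on G[1,5]
C2: Y=0.000 on G[6,5]
R3: Y=0.8197 on G[4,5]
R4: Y=0.3425 on G[3,6]
R5: Y=0.03663 on G[3,2]
R6: Y=0.007042 on G[6,0]
R7: Y=0.05208 on G[6,2]
L2: row V3−V4=0, i_L2 at 3,4
R8: Y=0.0009524 on G[0,5]
R9: Y=0.03521 on G[2,5]
L3: row V6−V1=0, i_L3 at 6,1
R10: Y=0.02660 on G[3,2]
I2: z[2]−=0.00363, z[0]+=0.00363
R11: Y=0.001060 on G[6,3]
R12: Y=0.0008264 on G[1,0]
V1: row V0−V3=17.4, i_V1 at 0,3
solve → V1=-17.14, V2=-17.14, V3=-17.40, V4=-17.40, V5=-17.35, V6=-17.14
aux → i_L1=0.02745, i_L2=-0.05691, i_L3=0.01329, i_V1=-0.1478

0.02745 A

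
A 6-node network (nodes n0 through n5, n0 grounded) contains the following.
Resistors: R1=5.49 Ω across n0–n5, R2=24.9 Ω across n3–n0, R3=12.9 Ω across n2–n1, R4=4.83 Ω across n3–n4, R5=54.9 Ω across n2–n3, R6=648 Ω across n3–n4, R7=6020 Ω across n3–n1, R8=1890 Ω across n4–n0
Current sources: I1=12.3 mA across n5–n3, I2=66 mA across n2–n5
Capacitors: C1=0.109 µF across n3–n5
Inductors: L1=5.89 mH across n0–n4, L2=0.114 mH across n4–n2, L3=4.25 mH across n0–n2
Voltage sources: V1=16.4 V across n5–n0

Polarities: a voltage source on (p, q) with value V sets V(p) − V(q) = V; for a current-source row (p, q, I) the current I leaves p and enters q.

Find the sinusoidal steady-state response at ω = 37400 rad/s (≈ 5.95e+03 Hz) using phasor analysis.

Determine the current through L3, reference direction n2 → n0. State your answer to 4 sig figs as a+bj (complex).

Apply KCL at each of the 5 non-ground nodes and solve the resulting linear system.
Node n1: branches {R3, R7} → V_1 = -1.790+0.9649j
Node n2: branches {R3, I2, L2, R5, L3} → V_2 = -1.791+0.9641j
Node n3: branches {I1, R2, C1, R4, R5, R6, R7} → V_3 = -1.472+1.312j
Node n4: branches {L1, R4, L2, R6, R8} → V_4 = -1.812+1.246j
Node n5: branches {R1, I1, C1, I2, V1} → V_5 = 16.40+0.000j
Source currents: i(V1)=-2.939-0.07286j

0.006066+0.01127j A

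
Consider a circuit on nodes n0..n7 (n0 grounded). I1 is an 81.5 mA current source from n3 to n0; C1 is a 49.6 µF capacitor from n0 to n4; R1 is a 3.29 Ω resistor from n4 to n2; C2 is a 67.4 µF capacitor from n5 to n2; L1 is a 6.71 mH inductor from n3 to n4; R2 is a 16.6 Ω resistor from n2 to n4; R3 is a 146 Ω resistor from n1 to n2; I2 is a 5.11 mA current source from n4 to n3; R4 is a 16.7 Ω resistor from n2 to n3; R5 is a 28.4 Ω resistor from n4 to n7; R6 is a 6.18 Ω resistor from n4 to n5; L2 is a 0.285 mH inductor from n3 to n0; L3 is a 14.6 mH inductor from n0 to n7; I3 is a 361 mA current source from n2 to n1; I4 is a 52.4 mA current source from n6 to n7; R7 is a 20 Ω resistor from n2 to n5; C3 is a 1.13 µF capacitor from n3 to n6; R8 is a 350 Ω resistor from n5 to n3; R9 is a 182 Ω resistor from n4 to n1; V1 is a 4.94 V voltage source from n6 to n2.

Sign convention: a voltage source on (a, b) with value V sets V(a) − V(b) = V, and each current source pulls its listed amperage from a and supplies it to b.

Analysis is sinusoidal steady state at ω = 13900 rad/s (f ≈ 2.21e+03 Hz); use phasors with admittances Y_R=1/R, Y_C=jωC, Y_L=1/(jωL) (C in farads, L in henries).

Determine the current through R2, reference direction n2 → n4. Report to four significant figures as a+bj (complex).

-0.02344-0.008787j A

Element admittances at ω=13900 rad/s:
  I1: injects 0.0815 A into n0 (from n3)
  Y(C1) = 0.000+0.6894j S between n0,n4
  Y(R1) = 0.3040+0.000j S between n4,n2
  Y(C2) = 0.000+0.9369j S between n5,n2
  Y(L1) = 0.000-0.01072j S between n3,n4
  Y(R2) = 0.06024+0.000j S between n2,n4
  Y(R3) = 0.006849+0.000j S between n1,n2
  I2: injects 0.00511 A into n3 (from n4)
  Y(R4) = 0.05988+0.000j S between n2,n3
  Y(R5) = 0.03521+0.000j S between n4,n7
  Y(R6) = 0.1618+0.000j S between n4,n5
  Y(L2) = 0.000-0.2524j S between n3,n0
  Y(L3) = 0.000-0.004928j S between n0,n7
  I3: injects 0.361 A into n1 (from n2)
  I4: injects 0.0524 A into n7 (from n6)
  Y(R7) = 0.05000+0.000j S between n2,n5
  Y(C3) = 0.000+0.01571j S between n3,n6
  Y(R8) = 0.002857+0.000j S between n5,n3
  Y(R9) = 0.005495+0.000j S between n4,n1
  V1: constraint V(n6)−V(n2) = 4.94
Assemble and solve the 8×8 MNA system:
  V(n1)=28.92-0.08642j  V(n2)=-0.5018-0.1513j  V(n3)=-0.3341-0.3414j  V(n4)=-0.1127-0.005484j  V(n5)=-0.4637-0.2103j  V(n6)=4.438-0.1513j  V(n7)=1.350+0.1834j
  i(V1)=-0.04941-0.07496j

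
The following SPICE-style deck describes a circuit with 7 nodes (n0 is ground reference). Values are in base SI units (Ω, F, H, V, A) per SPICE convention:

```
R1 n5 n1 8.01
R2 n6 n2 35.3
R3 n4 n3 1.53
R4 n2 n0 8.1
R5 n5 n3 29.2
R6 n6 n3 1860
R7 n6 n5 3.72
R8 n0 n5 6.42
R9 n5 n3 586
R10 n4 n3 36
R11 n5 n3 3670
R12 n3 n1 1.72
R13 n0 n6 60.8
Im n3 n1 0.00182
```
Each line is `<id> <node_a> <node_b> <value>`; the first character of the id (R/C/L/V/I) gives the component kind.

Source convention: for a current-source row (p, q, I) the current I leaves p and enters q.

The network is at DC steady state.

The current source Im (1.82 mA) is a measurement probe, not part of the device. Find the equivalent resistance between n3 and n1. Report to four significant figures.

Apply KCL at each of the 6 non-ground nodes and solve the resulting linear system.
Node n1: branches {R1, R12, Im} → V_1 = 0.0006798
Node n2: branches {R2, R4} → V_2 = -6.135e-07
Node n3: branches {R3, R5, R6, R9, R10, R11, R12, Im} → V_3 = -0.002305
Node n4: branches {R3, R10} → V_4 = -0.002305
Node n5: branches {R1, R5, R7, R8, R9, R11} → V_5 = 8.333e-07
Node n6: branches {R2, R6, R7, R13} → V_6 = -3.287e-06

R_eq = 1.640 Ω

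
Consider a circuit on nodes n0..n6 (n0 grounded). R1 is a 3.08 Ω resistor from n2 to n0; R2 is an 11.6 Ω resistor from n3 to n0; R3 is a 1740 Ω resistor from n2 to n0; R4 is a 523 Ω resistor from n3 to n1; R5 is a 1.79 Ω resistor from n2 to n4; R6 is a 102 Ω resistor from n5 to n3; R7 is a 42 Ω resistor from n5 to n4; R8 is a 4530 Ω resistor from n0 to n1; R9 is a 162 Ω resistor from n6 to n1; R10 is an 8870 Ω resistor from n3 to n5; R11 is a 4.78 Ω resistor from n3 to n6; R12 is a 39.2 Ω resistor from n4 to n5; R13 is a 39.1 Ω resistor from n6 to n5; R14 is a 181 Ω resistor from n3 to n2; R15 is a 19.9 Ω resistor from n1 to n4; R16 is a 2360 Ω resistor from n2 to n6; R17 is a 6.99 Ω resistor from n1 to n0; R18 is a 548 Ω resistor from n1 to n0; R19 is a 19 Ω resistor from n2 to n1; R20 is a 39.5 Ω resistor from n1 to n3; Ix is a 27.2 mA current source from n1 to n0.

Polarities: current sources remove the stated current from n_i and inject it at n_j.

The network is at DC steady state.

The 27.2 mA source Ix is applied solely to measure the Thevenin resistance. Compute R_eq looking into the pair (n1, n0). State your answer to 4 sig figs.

R_eq = 4.084 Ω

Element admittances at DC:
  Y(R1) = 0.3247 S between n2,n0
  Y(R2) = 0.08621 S between n3,n0
  Y(R3) = 0.0005747 S between n2,n0
  Y(R4) = 0.001912 S between n3,n1
  Y(R5) = 0.5587 S between n2,n4
  Y(R6) = 0.009804 S between n5,n3
  Y(R7) = 0.02381 S between n5,n4
  Y(R8) = 0.0002208 S between n0,n1
  Y(R9) = 0.006173 S between n6,n1
  Y(R10) = 0.0001127 S between n3,n5
  Y(R11) = 0.2092 S between n3,n6
  Y(R12) = 0.02551 S between n4,n5
  Y(R13) = 0.02558 S between n6,n5
  Y(R14) = 0.005525 S between n3,n2
  Y(R15) = 0.05025 S between n1,n4
  Y(R16) = 0.0004237 S between n2,n6
  Y(R17) = 0.1431 S between n1,n0
  Y(R18) = 0.001825 S between n1,n0
  Y(R19) = 0.05263 S between n2,n1
  Y(R20) = 0.02532 S between n1,n3
  Ix: injects 0.0272 A into n0 (from n1)
Assemble and solve the 6×6 MNA system:
  V(n1)=-0.1111  V(n2)=-0.02592  V(n3)=-0.03075  V(n4)=-0.03293  V(n5)=-0.03270  V(n6)=-0.03300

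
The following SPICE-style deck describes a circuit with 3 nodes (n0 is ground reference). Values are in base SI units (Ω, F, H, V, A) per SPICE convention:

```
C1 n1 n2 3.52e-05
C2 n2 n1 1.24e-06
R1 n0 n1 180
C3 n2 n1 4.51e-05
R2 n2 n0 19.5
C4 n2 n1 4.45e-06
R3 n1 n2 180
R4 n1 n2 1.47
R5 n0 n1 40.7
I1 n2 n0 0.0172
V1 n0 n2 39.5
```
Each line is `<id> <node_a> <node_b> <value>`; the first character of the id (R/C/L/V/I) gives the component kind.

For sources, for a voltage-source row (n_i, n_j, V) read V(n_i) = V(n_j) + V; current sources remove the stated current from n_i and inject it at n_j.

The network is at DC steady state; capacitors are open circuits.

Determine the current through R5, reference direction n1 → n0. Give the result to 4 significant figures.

-0.9297 A

Element admittances at DC:
  Y(C1) = 0.000 S between n1,n2
  Y(C2) = 0.000 S between n2,n1
  Y(R1) = 0.005556 S between n0,n1
  Y(C3) = 0.000 S between n2,n1
  Y(R2) = 0.05128 S between n2,n0
  Y(C4) = 0.000 S between n2,n1
  Y(R3) = 0.005556 S between n1,n2
  Y(R4) = 0.6803 S between n1,n2
  Y(R5) = 0.02457 S between n0,n1
  I1: injects 0.0172 A into n0 (from n2)
  V1: constraint V(n0)−V(n2) = 39.5
Assemble and solve the 3×3 MNA system:
  V(n1)=-37.84  V(n2)=-39.50
  i(V1)=-3.148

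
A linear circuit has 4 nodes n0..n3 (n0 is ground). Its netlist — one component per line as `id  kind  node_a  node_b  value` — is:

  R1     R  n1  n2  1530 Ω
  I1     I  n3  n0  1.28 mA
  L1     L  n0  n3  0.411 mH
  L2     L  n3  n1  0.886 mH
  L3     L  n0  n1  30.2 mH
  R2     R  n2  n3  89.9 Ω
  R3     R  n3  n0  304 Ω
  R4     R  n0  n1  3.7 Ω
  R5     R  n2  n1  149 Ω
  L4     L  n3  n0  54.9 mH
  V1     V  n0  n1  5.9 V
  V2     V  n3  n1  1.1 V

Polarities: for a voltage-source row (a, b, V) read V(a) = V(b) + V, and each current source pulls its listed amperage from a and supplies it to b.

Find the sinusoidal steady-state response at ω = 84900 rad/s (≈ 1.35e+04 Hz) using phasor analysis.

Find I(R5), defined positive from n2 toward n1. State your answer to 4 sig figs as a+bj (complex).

MNA unknowns: 3 node voltages V₁..V_3 plus 2 source currents (V1, V2)
R1: Y=0.0006536+0.000j on G[1,2]
I1: z[3]−=0.00128, z[0]+=0.00128
L1: Y=0.000-0.02866j on G[0,3]
L2: Y=0.000-0.01329j on G[3,1]
L3: Y=0.000-0.0003900j on G[0,1]
R2: Y=0.01112+0.000j on G[2,3]
R3: Y=0.003289+0.000j on G[3,0]
R4: Y=0.2703+0.000j on G[0,1]
R5: Y=0.006711+0.000j on G[2,1]
L4: Y=0.000-0.0002145j on G[3,0]
V1: row V0−V1=5.9, i_V1 at 0,1
V2: row V3−V1=1.1, i_V2 at 3,1
solve → V1=-5.900+0.000j, V2=-5.238+0.000j, V3=-4.800+0.000j
aux → i_V1=-1.609+0.1409j, i_V2=0.009635-0.1240j

0.004442+0.000j A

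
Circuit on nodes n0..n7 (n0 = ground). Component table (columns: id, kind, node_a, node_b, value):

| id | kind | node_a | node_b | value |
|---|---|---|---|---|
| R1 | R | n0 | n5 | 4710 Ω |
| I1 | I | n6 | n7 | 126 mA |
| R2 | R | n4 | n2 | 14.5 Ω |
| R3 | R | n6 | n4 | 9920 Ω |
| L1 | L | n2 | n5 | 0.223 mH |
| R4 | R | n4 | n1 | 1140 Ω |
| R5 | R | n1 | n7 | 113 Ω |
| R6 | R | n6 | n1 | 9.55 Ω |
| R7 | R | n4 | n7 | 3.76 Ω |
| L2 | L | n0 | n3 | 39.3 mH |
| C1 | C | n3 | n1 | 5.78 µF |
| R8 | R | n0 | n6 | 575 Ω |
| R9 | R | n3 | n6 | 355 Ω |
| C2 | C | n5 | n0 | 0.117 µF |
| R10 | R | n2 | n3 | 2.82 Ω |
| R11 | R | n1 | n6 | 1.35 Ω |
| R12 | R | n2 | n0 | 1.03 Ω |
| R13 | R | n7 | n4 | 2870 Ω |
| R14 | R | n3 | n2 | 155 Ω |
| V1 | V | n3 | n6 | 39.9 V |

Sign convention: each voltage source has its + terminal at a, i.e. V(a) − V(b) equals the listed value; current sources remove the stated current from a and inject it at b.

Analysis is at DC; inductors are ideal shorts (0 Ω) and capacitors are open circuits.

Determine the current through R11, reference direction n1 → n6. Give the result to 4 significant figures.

MNA unknowns: 7 node voltages V₁..V_7 plus 3 source currents (L1, L2, V1)
R1: Y=0.0002123 on G[0,5]
I1: z[6]−=0.126, z[7]+=0.126
R2: Y=0.06897 on G[4,2]
R3: Y=0.0001008 on G[6,4]
L1: row V2−V5=0, i_L1 at 2,5
R4: Y=0.0008772 on G[4,1]
R5: Y=0.008850 on G[1,7]
R6: Y=0.1047 on G[6,1]
R7: Y=0.2660 on G[4,7]
L2: row V0−V3=0, i_L2 at 0,3
C1: Y=0.000 on G[3,1]
R8: Y=0.001739 on G[0,6]
R9: Y=0.002817 on G[3,6]
C2: Y=0.000 on G[5,0]
R10: Y=0.3546 on G[2,3]
R11: Y=0.7407 on G[1,6]
R12: Y=0.9709 on G[2,0]
R13: Y=0.0003484 on G[7,4]
R14: Y=0.006452 on G[3,2]
V1: row V3−V6=39.9, i_V1 at 3,6
solve → V1=-39.49, V2=-0.1671, V3=0.000, V4=-3.394, V5=-0.1671, V6=-39.90, V7=-4.097
aux → i_L1=-3.547e-05, i_L2=-0.2316, i_V1=-0.4044

0.3022 A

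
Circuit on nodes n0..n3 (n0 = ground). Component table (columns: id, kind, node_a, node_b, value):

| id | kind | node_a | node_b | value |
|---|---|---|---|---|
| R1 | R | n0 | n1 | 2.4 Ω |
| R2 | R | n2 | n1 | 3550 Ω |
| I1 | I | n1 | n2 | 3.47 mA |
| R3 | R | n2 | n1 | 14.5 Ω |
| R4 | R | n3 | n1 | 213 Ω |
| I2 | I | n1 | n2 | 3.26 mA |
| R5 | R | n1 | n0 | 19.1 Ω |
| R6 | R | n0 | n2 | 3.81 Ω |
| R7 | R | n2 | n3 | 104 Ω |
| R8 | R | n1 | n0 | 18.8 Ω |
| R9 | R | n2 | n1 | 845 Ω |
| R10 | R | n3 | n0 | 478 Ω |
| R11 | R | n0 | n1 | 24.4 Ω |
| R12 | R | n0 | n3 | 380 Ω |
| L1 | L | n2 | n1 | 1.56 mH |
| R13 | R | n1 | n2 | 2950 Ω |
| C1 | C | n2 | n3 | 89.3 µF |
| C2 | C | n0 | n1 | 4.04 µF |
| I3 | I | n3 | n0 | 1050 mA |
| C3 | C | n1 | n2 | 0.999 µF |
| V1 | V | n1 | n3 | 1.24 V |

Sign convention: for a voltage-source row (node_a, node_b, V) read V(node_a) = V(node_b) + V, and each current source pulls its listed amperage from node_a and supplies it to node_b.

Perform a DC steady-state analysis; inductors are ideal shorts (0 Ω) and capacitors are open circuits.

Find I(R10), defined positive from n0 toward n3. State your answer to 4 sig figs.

Apply KCL at each of the 3 non-ground nodes and solve the resulting linear system.
Node n1: branches {R1, R2, I1, R3, R4, I2, R5, R8, R9, R11, L1, R13, C2, C3, V1} → V_1 = -1.257
Node n2: branches {R2, I1, R3, I2, R6, R7, R9, L1, R13, C1, C3} → V_2 = -1.257
Node n3: branches {R4, R7, R10, R12, C1, I3, V1} → V_3 = -2.497
Source currents: i(L1)=0.3248, i(V1)=1.020

0.005225 A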